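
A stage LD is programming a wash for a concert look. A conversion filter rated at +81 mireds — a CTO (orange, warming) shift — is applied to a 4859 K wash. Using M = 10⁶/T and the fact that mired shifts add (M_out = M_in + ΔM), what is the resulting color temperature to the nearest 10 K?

M_in = 10⁶/4859 = 205.80 mireds.
M_out = 205.80 + (+81) = 286.80 mireds.
T_out = 10⁶/286.80 = 3486.7 K → 3490 K.

3490 K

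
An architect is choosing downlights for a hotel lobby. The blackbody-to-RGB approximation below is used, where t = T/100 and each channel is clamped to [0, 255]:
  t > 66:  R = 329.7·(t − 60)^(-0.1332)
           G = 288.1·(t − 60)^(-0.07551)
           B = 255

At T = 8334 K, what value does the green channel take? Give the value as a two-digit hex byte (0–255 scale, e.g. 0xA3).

t = 8334/100 = 83.34; the t > 66 branch applies.
G = 288.1·(83.34 − 60)^(-0.07551) = 288.1·23.34^(-0.07551) = 288.1·0.78831 = 227.111.
Rounded: 227; in hex, 0xE3.

0xE3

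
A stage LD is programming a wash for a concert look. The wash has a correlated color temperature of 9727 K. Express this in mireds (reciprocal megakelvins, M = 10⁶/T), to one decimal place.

102.8 mireds

M = 10⁶ / 9727 = 102.807 → 102.8 mireds.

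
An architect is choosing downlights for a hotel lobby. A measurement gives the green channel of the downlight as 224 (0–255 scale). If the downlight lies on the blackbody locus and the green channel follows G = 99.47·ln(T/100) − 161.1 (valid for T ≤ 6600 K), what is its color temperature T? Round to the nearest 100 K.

ln t = (224 + 161.1) / 99.47 = 3.8715.
t = e^3.8715 = 48.015.
T = 100·t = 4802 K → 4800 K to the nearest 100 K.

4800 K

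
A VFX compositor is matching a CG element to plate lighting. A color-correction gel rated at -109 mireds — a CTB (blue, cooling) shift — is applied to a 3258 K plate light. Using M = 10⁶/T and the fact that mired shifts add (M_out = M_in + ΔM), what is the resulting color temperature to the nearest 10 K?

5050 K

M_in = 10⁶/3258 = 306.94 mireds.
M_out = 306.94 + (-109) = 197.94 mireds.
T_out = 10⁶/197.94 = 5052.1 K → 5050 K.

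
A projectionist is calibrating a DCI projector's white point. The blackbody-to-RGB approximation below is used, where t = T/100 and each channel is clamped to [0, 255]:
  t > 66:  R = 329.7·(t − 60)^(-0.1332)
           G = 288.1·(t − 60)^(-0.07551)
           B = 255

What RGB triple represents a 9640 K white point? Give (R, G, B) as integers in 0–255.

(204, 220, 255)

t = 9640/100 = 96.4; the t > 66 branch applies.
R = 329.7·(96.4 − 60)^(-0.1332) = 329.7·36.4^(-0.1332) = 329.7·0.61953 = 204.259.
G = 288.1·(96.4 − 60)^(-0.07551) = 288.1·36.4^(-0.07551) = 288.1·0.76229 = 219.616.
B = 255 by definition for t > 66.
Rounded: (204, 220, 255).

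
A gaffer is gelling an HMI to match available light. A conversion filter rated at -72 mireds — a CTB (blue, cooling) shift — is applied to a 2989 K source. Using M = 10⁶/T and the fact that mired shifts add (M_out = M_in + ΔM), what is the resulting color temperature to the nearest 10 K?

3810 K

M_in = 10⁶/2989 = 334.56 mireds.
M_out = 334.56 + (-72) = 262.56 mireds.
T_out = 10⁶/262.56 = 3808.7 K → 3810 K.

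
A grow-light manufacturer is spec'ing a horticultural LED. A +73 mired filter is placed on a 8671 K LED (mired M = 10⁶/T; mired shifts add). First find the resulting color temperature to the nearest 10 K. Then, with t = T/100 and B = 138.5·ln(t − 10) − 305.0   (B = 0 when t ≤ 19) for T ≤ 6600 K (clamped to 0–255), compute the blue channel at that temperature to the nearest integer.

M_in = 10⁶/8671 = 115.33; M_out = 115.33 + (+73) = 188.33.
T_out = 10⁶/188.33 = 5309.9 K → 5310 K; t = 53.1.
B = 138.5·ln(53.1 − 10) − 305.0 = 138.5·ln 43.1 − 305.0 = 138.5·3.7635 − 305.0 = 216.248.
Rounded: 216.

216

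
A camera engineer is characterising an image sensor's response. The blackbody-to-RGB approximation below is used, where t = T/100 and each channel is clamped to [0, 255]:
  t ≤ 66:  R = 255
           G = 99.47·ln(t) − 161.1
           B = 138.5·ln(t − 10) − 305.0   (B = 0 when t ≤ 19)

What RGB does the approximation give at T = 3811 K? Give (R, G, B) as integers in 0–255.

(255, 201, 157)

t = 3811/100 = 38.11; the t ≤ 66 branch applies.
R = 255 by definition for t ≤ 66.
G = 99.47·ln 38.11 − 161.1 = 99.47·3.6405 − 161.1 = 201.018.
B = 138.5·ln(38.11 − 10) − 305.0 = 138.5·ln 28.11 − 305.0 = 138.5·3.3361 − 305.0 = 157.053.
Rounded: (255, 201, 157).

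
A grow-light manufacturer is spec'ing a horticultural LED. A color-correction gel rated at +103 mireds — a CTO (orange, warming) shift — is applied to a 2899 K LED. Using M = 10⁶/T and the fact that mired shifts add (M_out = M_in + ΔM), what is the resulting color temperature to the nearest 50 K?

M_in = 10⁶/2899 = 344.95 mireds.
M_out = 344.95 + (+103) = 447.95 mireds.
T_out = 10⁶/447.95 = 2232.4 K → 2250 K.

2250 K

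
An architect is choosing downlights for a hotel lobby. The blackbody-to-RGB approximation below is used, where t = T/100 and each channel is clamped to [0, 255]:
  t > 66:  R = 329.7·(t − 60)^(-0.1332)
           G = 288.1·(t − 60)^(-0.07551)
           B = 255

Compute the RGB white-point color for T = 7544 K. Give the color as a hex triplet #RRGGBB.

#E5EAFF

t = 7544/100 = 75.44; the t > 66 branch applies.
R = 329.7·(75.44 − 60)^(-0.1332) = 329.7·15.44^(-0.1332) = 329.7·0.69450 = 228.977.
G = 288.1·(75.44 − 60)^(-0.07551) = 288.1·15.44^(-0.07551) = 288.1·0.81329 = 234.309.
B = 255 by definition for t > 66.
Rounded: (229, 234, 255).
In hex: #E5EAFF.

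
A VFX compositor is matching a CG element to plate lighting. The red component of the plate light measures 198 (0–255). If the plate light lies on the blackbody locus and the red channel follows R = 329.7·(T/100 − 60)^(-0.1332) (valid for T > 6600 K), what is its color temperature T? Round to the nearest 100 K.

10600 K

(t − 60)^(-0.1332) = 198/329.7 = 0.60055.
t − 60 = 0.60055^(1/-0.1332) = 0.60055^(-7.508) = 45.980, so t = 105.980.
T = 100·t = 10598 K → 10600 K to the nearest 100 K.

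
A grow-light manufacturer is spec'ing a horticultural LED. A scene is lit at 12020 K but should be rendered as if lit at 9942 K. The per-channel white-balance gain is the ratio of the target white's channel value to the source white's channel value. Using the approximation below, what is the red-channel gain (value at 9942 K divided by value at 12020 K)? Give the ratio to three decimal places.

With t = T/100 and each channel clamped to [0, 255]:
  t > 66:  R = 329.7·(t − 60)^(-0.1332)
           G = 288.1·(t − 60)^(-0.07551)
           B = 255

1.058

At 12020 K (t = 120.2):
  R = 329.7·(120.2 − 60)^(-0.1332) = 329.7·60.2^(-0.1332) = 329.7·0.57937 = 191.019.
At 9942 K (t = 99.42):
  R = 329.7·(99.42 − 60)^(-0.1332) = 329.7·39.42^(-0.1332) = 329.7·0.61299 = 202.101.
Gain = 202.101 / 191.019 = 1.0580 → 1.058.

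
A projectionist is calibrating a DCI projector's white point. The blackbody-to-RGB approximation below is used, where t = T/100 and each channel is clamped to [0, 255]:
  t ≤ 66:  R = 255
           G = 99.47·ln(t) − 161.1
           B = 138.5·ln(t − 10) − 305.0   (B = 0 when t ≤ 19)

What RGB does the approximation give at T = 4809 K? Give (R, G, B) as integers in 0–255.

(255, 224, 199)

t = 4809/100 = 48.09; the t ≤ 66 branch applies.
R = 255 by definition for t ≤ 66.
G = 99.47·ln 48.09 − 161.1 = 99.47·3.8731 − 161.1 = 224.155.
B = 138.5·ln(48.09 − 10) − 305.0 = 138.5·ln 38.09 − 305.0 = 138.5·3.6400 − 305.0 = 199.133.
Rounded: (255, 224, 199).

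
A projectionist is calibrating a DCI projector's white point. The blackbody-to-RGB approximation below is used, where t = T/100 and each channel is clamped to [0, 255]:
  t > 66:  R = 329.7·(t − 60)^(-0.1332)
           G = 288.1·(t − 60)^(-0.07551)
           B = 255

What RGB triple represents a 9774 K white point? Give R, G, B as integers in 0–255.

R=203, G=219, B=255

t = 9774/100 = 97.74; the t > 66 branch applies.
R = 329.7·(97.74 − 60)^(-0.1332) = 329.7·37.74^(-0.1332) = 329.7·0.61655 = 203.277.
G = 288.1·(97.74 − 60)^(-0.07551) = 288.1·37.74^(-0.07551) = 288.1·0.76021 = 219.018.
B = 255 by definition for t > 66.
Rounded: (203, 219, 255).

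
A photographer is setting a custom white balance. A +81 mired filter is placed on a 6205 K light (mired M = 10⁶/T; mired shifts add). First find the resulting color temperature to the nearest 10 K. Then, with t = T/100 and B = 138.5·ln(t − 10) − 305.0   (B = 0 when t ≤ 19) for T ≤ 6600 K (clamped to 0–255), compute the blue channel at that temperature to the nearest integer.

172

M_in = 10⁶/6205 = 161.16; M_out = 161.16 + (+81) = 242.16.
T_out = 10⁶/242.16 = 4129.5 K → 4130 K; t = 41.3.
B = 138.5·ln(41.3 − 10) − 305.0 = 138.5·ln 31.3 − 305.0 = 138.5·3.4436 − 305.0 = 171.941.
Rounded: 172.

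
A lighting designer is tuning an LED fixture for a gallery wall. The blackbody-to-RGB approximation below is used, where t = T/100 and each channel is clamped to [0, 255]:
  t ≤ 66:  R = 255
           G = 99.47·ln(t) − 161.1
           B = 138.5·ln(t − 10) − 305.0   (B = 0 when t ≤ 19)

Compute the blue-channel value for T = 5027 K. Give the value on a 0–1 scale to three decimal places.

0.811

t = 5027/100 = 50.27; the t ≤ 66 branch applies.
B = 138.5·ln(50.27 − 10) − 305.0 = 138.5·ln 40.27 − 305.0 = 138.5·3.6956 − 305.0 = 206.842.
On a 0–1 scale: 206.842/255 = 0.8111 → 0.811.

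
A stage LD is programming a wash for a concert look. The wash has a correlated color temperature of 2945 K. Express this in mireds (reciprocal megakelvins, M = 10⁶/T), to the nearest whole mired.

340 mireds

M = 10⁶ / 2945 = 339.559 → 340 mireds.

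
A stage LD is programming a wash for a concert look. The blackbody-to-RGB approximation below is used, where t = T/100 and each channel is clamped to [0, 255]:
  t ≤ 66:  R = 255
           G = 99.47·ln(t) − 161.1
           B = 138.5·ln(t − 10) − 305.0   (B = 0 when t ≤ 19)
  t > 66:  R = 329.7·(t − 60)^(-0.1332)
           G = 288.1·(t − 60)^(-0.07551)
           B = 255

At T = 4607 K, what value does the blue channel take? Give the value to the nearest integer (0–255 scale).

t = 4607/100 = 46.07; the t ≤ 66 branch applies.
B = 138.5·ln(46.07 − 10) − 305.0 = 138.5·ln 36.07 − 305.0 = 138.5·3.5855 − 305.0 = 191.586.
Rounded: 192.

192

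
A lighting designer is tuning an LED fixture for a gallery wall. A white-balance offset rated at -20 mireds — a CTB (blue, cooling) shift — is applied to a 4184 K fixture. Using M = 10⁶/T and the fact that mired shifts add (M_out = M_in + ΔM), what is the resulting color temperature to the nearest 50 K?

M_in = 10⁶/4184 = 239.01 mireds.
M_out = 239.01 + (-20) = 219.01 mireds.
T_out = 10⁶/219.01 = 4566.1 K → 4550 K.

4550 K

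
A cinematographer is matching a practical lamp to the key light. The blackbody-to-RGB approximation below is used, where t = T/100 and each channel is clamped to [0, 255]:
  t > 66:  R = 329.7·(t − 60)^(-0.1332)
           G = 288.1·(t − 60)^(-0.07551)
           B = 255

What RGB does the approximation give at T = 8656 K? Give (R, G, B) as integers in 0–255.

t = 8656/100 = 86.56; the t > 66 branch applies.
R = 329.7·(86.56 − 60)^(-0.1332) = 329.7·26.56^(-0.1332) = 329.7·0.64609 = 213.016.
G = 288.1·(86.56 − 60)^(-0.07551) = 288.1·26.56^(-0.07551) = 288.1·0.78065 = 224.905.
B = 255 by definition for t > 66.
Rounded: (213, 225, 255).

(213, 225, 255)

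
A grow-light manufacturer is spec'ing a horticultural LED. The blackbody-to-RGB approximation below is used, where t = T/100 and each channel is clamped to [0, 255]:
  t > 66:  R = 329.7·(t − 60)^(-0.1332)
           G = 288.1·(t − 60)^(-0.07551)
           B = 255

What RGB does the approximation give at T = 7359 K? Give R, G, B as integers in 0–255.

t = 7359/100 = 73.59; the t > 66 branch applies.
R = 329.7·(73.59 − 60)^(-0.1332) = 329.7·13.59^(-0.1332) = 329.7·0.70641 = 232.902.
G = 288.1·(73.59 − 60)^(-0.07551) = 288.1·13.59^(-0.07551) = 288.1·0.82117 = 236.578.
B = 255 by definition for t > 66.
Rounded: (233, 237, 255).

R=233, G=237, B=255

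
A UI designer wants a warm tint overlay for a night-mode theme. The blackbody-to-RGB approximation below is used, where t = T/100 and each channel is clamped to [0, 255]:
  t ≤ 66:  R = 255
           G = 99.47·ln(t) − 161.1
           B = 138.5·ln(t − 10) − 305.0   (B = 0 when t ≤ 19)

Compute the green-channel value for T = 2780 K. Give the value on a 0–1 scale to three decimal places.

0.665

t = 2780/100 = 27.8; the t ≤ 66 branch applies.
G = 99.47·ln 27.8 − 161.1 = 99.47·3.3250 − 161.1 = 169.641.
On a 0–1 scale: 169.641/255 = 0.6653 → 0.665.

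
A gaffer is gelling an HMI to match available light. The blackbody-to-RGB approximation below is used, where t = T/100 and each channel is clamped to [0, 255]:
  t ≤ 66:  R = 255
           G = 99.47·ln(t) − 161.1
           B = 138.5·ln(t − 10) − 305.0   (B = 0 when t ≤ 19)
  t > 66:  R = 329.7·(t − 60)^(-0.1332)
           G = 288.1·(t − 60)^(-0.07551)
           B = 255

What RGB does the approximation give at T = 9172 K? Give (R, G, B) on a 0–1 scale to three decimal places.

(0.816, 0.870, 1.000)

t = 9172/100 = 91.72; the t > 66 branch applies.
R = 329.7·(91.72 − 60)^(-0.1332) = 329.7·31.72^(-0.1332) = 329.7·0.63099 = 208.037.
G = 288.1·(91.72 − 60)^(-0.07551) = 288.1·31.72^(-0.07551) = 288.1·0.77025 = 221.910.
B = 255 by definition for t > 66.
Dividing each by 255: (0.8158, 0.8702, 1.0000) → (0.816, 0.870, 1.000).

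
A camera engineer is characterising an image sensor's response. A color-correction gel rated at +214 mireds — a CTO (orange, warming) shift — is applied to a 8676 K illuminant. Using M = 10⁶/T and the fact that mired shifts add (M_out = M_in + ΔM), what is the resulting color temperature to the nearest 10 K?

3040 K

M_in = 10⁶/8676 = 115.26 mireds.
M_out = 115.26 + (+214) = 329.26 mireds.
T_out = 10⁶/329.26 = 3037.1 K → 3040 K.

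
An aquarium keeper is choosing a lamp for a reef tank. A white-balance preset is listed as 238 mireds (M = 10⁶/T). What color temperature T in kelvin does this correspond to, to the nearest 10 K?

T = 10⁶ / 238 = 4201.68 K → 4200 K.

4200 K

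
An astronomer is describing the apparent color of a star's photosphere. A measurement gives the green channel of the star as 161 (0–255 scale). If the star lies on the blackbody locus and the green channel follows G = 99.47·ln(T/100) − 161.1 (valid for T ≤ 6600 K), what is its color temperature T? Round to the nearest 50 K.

2550 K

ln t = (161 + 161.1) / 99.47 = 3.2382.
t = e^3.2382 = 25.487.
T = 100·t = 2549 K → 2550 K to the nearest 50 K.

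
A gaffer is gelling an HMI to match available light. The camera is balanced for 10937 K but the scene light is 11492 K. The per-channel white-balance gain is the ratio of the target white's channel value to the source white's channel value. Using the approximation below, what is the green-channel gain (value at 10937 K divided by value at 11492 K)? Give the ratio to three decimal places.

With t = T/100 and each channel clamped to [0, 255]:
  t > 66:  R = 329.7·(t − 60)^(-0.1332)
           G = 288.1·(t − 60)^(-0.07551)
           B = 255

1.008

At 11492 K (t = 114.92):
  G = 288.1·(114.92 − 60)^(-0.07551) = 288.1·54.92^(-0.07551) = 288.1·0.73898 = 212.900.
At 10937 K (t = 109.37):
  G = 288.1·(109.37 − 60)^(-0.07551) = 288.1·49.37^(-0.07551) = 288.1·0.74495 = 214.620.
Gain = 214.620 / 212.900 = 1.0081 → 1.008.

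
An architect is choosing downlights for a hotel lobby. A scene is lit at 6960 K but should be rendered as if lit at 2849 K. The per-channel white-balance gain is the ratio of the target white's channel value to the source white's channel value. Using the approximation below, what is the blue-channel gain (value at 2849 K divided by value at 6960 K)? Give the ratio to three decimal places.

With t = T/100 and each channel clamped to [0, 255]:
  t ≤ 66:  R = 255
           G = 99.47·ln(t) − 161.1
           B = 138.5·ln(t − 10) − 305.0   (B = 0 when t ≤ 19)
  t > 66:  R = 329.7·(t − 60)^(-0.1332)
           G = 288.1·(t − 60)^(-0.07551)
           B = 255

At 6960 K (t = 69.6):
  B = 255 by definition for t > 66.
At 2849 K (t = 28.49):
  B = 138.5·ln(28.49 − 10) − 305.0 = 138.5·ln 18.49 − 305.0 = 138.5·2.9172 − 305.0 = 99.036.
Gain = 99.036 / 255.000 = 0.3884 → 0.388.

0.388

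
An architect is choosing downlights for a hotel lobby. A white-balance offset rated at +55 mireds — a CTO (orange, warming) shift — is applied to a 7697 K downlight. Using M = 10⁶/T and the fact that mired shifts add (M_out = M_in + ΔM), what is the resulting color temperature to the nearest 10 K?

M_in = 10⁶/7697 = 129.92 mireds.
M_out = 129.92 + (+55) = 184.92 mireds.
T_out = 10⁶/184.92 = 5407.7 K → 5410 K.

5410 K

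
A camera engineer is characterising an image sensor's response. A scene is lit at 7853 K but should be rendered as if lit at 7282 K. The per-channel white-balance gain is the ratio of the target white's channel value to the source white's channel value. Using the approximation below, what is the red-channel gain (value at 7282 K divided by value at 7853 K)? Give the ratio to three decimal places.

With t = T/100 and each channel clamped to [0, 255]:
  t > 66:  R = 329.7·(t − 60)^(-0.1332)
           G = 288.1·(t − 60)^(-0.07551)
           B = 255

1.050

At 7853 K (t = 78.53):
  R = 329.7·(78.53 − 60)^(-0.1332) = 329.7·18.53^(-0.1332) = 329.7·0.67783 = 223.480.
At 7282 K (t = 72.82):
  R = 329.7·(72.82 − 60)^(-0.1332) = 329.7·12.82^(-0.1332) = 329.7·0.71192 = 234.719.
Gain = 234.719 / 223.480 = 1.0503 → 1.050.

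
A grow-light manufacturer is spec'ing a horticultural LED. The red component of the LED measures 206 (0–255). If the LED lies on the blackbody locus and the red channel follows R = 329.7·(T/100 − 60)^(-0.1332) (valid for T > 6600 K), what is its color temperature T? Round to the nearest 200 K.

(t − 60)^(-0.1332) = 206/329.7 = 0.62481.
t − 60 = 0.62481^(1/-0.1332) = 0.62481^(-7.508) = 34.152, so t = 94.152.
T = 100·t = 9415 K → 9400 K to the nearest 200 K.

9400 K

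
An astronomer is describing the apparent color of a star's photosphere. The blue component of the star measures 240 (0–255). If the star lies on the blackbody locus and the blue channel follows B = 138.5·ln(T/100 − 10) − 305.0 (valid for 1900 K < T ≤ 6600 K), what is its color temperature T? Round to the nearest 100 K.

ln(t − 10) = (240 + 305.0) / 138.5 = 3.9350.
t − 10 = e^3.9350 = 51.163, so t = 61.163.
T = 100·t = 6116 K → 6100 K to the nearest 100 K.

6100 K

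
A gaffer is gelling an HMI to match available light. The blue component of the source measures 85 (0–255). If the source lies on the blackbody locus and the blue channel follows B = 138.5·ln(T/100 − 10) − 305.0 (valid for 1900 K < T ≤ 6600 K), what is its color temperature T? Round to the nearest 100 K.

2700 K

ln(t − 10) = (85 + 305.0) / 138.5 = 2.8159.
t − 10 = e^2.8159 = 16.708, so t = 26.708.
T = 100·t = 2671 K → 2700 K to the nearest 100 K.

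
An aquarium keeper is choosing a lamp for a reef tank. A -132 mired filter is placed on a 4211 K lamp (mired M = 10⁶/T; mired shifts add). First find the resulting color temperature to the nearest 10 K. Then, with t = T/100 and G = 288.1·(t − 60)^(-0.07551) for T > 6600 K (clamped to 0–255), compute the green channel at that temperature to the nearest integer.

220

M_in = 10⁶/4211 = 237.47; M_out = 237.47 + (-132) = 105.47.
T_out = 10⁶/105.47 = 9481.1 K → 9480 K; t = 94.8.
G = 288.1·(94.8 − 60)^(-0.07551) = 288.1·34.8^(-0.07551) = 288.1·0.76488 = 220.363.
Rounded: 220.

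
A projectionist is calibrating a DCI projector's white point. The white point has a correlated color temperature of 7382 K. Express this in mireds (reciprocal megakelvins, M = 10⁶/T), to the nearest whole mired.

135 mireds

M = 10⁶ / 7382 = 135.465 → 135 mireds.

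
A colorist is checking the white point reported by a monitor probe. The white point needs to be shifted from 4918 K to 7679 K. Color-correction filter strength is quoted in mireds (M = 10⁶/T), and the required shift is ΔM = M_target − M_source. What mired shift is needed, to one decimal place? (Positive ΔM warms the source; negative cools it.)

M_source = 10⁶/4918 = 203.335; M_target = 10⁶/7679 = 130.225.
ΔM = 130.225 − 203.335 = -73.109 → -73.1 mireds, a cooling shift.

-73.1 mireds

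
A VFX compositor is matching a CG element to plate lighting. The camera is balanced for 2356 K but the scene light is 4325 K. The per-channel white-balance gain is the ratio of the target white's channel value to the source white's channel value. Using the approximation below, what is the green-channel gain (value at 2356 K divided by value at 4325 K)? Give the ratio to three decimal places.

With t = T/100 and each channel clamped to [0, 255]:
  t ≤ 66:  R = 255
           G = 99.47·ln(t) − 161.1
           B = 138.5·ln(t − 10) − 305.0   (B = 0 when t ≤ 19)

0.717

At 4325 K (t = 43.25):
  G = 99.47·ln 43.25 − 161.1 = 99.47·3.7670 − 161.1 = 213.603.
At 2356 K (t = 23.56):
  G = 99.47·ln 23.56 − 161.1 = 99.47·3.1596 − 161.1 = 153.180.
Gain = 153.180 / 213.603 = 0.7171 → 0.717.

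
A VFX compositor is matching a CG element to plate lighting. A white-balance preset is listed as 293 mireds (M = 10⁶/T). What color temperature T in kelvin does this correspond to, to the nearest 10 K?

3410 K

T = 10⁶ / 293 = 3412.97 K → 3410 K.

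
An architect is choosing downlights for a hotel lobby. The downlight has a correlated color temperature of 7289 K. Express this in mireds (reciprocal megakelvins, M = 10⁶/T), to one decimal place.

M = 10⁶ / 7289 = 137.193 → 137.2 mireds.

137.2 mireds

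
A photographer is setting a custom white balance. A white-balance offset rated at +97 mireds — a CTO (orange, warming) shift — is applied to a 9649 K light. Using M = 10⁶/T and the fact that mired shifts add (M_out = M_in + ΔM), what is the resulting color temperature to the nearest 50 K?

5000 K

M_in = 10⁶/9649 = 103.64 mireds.
M_out = 103.64 + (+97) = 200.64 mireds.
T_out = 10⁶/200.64 = 4984.1 K → 5000 K.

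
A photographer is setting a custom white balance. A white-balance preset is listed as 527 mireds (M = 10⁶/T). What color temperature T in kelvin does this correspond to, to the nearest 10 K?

T = 10⁶ / 527 = 1897.53 K → 1900 K.

1900 K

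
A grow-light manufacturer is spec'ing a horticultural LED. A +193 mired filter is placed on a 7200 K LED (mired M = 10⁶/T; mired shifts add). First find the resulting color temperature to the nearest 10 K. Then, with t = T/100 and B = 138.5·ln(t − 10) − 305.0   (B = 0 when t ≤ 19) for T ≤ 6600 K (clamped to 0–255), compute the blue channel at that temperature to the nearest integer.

M_in = 10⁶/7200 = 138.89; M_out = 138.89 + (+193) = 331.89.
T_out = 10⁶/331.89 = 3013.1 K → 3010 K; t = 30.1.
B = 138.5·ln(30.1 − 10) − 305.0 = 138.5·ln 20.1 − 305.0 = 138.5·3.0007 − 305.0 = 110.600.
Rounded: 111.

111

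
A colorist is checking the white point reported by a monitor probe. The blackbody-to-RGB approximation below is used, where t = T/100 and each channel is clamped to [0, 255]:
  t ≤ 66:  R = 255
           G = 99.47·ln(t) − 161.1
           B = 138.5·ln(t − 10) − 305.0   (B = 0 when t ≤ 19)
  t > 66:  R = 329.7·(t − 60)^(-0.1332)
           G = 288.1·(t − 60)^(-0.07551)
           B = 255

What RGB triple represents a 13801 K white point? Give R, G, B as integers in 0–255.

R=185, G=207, B=255

t = 13801/100 = 138.01; the t > 66 branch applies.
R = 329.7·(138.01 − 60)^(-0.1332) = 329.7·78.01^(-0.1332) = 329.7·0.55971 = 184.537.
G = 288.1·(138.01 − 60)^(-0.07551) = 288.1·78.01^(-0.07551) = 288.1·0.71965 = 207.332.
B = 255 by definition for t > 66.
Rounded: (185, 207, 255).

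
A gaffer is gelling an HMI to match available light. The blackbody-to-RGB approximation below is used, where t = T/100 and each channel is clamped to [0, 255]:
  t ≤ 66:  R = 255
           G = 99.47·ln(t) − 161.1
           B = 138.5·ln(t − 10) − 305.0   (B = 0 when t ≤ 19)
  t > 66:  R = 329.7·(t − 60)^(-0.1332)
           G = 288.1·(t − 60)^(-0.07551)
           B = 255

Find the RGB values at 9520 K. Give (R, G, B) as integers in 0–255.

t = 9520/100 = 95.2; the t > 66 branch applies.
R = 329.7·(95.2 − 60)^(-0.1332) = 329.7·35.2^(-0.1332) = 329.7·0.62230 = 205.173.
G = 288.1·(95.2 − 60)^(-0.07551) = 288.1·35.2^(-0.07551) = 288.1·0.76422 = 220.173.
B = 255 by definition for t > 66.
Rounded: (205, 220, 255).

(205, 220, 255)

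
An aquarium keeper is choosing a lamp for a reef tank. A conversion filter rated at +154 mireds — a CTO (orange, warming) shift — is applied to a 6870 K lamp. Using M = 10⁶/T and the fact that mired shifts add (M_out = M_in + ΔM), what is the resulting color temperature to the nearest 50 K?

M_in = 10⁶/6870 = 145.56 mireds.
M_out = 145.56 + (+154) = 299.56 mireds.
T_out = 10⁶/299.56 = 3338.2 K → 3350 K.

3350 K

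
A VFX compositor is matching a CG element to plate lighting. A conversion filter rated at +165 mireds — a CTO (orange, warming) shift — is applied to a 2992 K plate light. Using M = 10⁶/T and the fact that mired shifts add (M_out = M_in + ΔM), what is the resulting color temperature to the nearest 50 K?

M_in = 10⁶/2992 = 334.22 mireds.
M_out = 334.22 + (+165) = 499.22 mireds.
T_out = 10⁶/499.22 = 2003.1 K → 2000 K.

2000 K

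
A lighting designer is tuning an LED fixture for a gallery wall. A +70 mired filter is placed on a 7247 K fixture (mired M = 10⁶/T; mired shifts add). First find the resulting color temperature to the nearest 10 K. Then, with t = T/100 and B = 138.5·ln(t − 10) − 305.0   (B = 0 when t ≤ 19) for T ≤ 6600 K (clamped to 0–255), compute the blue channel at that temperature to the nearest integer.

M_in = 10⁶/7247 = 137.99; M_out = 137.99 + (+70) = 207.99.
T_out = 10⁶/207.99 = 4808.0 K → 4810 K; t = 48.1.
B = 138.5·ln(48.1 − 10) − 305.0 = 138.5·ln 38.1 − 305.0 = 138.5·3.6402 − 305.0 = 199.170.
Rounded: 199.

199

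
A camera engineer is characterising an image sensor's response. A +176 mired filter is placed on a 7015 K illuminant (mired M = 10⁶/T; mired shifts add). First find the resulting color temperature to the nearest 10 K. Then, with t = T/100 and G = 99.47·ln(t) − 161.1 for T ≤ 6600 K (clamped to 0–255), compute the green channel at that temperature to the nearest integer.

M_in = 10⁶/7015 = 142.55; M_out = 142.55 + (+176) = 318.55.
T_out = 10⁶/318.55 = 3139.2 K → 3140 K; t = 31.4.
G = 99.47·ln 31.4 − 161.1 = 99.47·3.4468 − 161.1 = 181.754.
Rounded: 182.

182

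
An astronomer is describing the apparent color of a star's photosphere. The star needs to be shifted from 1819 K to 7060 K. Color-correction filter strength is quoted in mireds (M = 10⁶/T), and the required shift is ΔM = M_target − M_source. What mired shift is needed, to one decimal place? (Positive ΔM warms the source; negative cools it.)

-408.1 mireds

M_source = 10⁶/1819 = 549.753; M_target = 10⁶/7060 = 141.643.
ΔM = 141.643 − 549.753 = -408.110 → -408.1 mireds, a cooling shift.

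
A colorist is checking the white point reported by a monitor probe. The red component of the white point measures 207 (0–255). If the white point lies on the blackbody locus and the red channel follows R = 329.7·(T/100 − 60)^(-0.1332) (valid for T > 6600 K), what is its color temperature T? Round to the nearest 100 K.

(t − 60)^(-0.1332) = 207/329.7 = 0.62784.
t − 60 = 0.62784^(1/-0.1332) = 0.62784^(-7.508) = 32.933, so t = 92.933.
T = 100·t = 9293 K → 9300 K to the nearest 100 K.

9300 K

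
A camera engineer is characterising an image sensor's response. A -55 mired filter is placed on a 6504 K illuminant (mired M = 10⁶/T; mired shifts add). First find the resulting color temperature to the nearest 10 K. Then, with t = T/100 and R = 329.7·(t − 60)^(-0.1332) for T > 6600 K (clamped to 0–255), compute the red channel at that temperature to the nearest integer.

201

M_in = 10⁶/6504 = 153.75; M_out = 153.75 + (-55) = 98.75.
T_out = 10⁶/98.75 = 10126.4 K → 10130 K; t = 101.3.
R = 329.7·(101.3 − 60)^(-0.1332) = 329.7·41.3^(-0.1332) = 329.7·0.60919 = 200.851.
Rounded: 201.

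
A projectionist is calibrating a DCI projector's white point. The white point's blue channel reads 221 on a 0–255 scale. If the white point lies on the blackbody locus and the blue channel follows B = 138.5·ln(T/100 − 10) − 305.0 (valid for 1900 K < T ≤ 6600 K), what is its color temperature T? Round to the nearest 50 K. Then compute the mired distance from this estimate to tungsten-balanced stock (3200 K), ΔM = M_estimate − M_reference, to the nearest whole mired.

ln(t − 10) = (221 + 305.0) / 138.5 = 3.7978.
t − 10 = e^3.7978 = 44.604, so t = 54.604.
T = 100·t = 5460 K → 5450 K to the nearest 50 K.
M_estimate = 10⁶/5450 = 183.49; M_reference = 10⁶/3200 = 312.50.
ΔM = 183.49 − 312.50 = -129.01 → -129 mireds.

-129 mireds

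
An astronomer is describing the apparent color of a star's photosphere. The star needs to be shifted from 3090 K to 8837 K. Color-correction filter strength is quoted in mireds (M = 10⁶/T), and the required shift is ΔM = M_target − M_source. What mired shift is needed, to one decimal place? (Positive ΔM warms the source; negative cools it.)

-210.5 mireds

M_source = 10⁶/3090 = 323.625; M_target = 10⁶/8837 = 113.161.
ΔM = 113.161 − 323.625 = -210.464 → -210.5 mireds, a cooling shift.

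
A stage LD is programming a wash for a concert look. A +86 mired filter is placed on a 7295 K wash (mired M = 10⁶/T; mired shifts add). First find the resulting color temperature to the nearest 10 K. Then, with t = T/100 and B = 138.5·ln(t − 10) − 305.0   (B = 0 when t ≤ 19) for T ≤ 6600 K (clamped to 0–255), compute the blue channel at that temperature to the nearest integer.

187

M_in = 10⁶/7295 = 137.08; M_out = 137.08 + (+86) = 223.08.
T_out = 10⁶/223.08 = 4482.7 K → 4480 K; t = 44.8.
B = 138.5·ln(44.8 − 10) − 305.0 = 138.5·ln 34.8 − 305.0 = 138.5·3.5496 − 305.0 = 186.622.
Rounded: 187.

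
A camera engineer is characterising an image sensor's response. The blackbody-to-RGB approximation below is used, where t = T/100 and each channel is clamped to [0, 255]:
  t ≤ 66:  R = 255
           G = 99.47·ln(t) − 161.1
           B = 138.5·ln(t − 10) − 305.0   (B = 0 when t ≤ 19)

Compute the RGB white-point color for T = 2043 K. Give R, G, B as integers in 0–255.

R=255, G=139, B=20

t = 2043/100 = 20.43; the t ≤ 66 branch applies.
R = 255 by definition for t ≤ 66.
G = 99.47·ln 20.43 − 161.1 = 99.47·3.0170 − 161.1 = 139.001.
B = 138.5·ln(20.43 − 10) − 305.0 = 138.5·ln 10.43 − 305.0 = 138.5·2.3447 − 305.0 = 19.739.
Rounded: (255, 139, 20).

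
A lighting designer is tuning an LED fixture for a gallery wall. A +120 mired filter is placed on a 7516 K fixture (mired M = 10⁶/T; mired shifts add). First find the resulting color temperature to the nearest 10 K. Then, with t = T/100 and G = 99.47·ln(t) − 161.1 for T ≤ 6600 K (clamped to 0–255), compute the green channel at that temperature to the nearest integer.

M_in = 10⁶/7516 = 133.05; M_out = 133.05 + (+120) = 253.05.
T_out = 10⁶/253.05 = 3951.8 K → 3950 K; t = 39.5.
G = 99.47·ln 39.5 − 161.1 = 99.47·3.6763 − 161.1 = 204.582.
Rounded: 205.

205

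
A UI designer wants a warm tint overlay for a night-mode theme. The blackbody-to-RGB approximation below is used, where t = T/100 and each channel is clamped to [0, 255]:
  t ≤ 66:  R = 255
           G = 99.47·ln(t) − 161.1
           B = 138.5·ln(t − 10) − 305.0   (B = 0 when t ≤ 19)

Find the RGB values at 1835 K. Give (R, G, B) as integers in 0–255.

t = 1835/100 = 18.35; the t ≤ 66 branch applies.
R = 255 by definition for t ≤ 66.
G = 99.47·ln 18.35 − 161.1 = 99.47·2.9096 − 161.1 = 128.321.
t = 18.35 ≤ 19, so B = 0.
Rounded: (255, 128, 0).

(255, 128, 0)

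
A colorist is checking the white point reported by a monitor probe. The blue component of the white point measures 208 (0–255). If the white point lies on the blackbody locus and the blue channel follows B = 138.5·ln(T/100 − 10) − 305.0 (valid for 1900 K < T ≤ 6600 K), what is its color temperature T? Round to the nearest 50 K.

ln(t − 10) = (208 + 305.0) / 138.5 = 3.7040.
t − 10 = e^3.7040 = 40.608, so t = 50.608.
T = 100·t = 5061 K → 5050 K to the nearest 50 K.

5050 K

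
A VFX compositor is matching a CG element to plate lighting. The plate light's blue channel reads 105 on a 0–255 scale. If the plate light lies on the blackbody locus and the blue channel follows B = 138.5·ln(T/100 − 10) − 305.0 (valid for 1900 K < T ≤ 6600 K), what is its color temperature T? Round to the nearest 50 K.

2950 K

ln(t − 10) = (105 + 305.0) / 138.5 = 2.9603.
t − 10 = e^2.9603 = 19.304, so t = 29.304.
T = 100·t = 2930 K → 2950 K to the nearest 50 K.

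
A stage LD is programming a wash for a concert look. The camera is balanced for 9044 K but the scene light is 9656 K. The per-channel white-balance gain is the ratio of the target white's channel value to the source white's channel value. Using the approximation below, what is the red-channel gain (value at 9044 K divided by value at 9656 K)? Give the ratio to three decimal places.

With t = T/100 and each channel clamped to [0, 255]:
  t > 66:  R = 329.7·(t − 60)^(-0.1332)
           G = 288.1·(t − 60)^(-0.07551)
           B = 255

1.025

At 9656 K (t = 96.56):
  R = 329.7·(96.56 − 60)^(-0.1332) = 329.7·36.56^(-0.1332) = 329.7·0.61917 = 204.139.
At 9044 K (t = 90.44):
  R = 329.7·(90.44 − 60)^(-0.1332) = 329.7·30.44^(-0.1332) = 329.7·0.63446 = 209.182.
Gain = 209.182 / 204.139 = 1.0247 → 1.025.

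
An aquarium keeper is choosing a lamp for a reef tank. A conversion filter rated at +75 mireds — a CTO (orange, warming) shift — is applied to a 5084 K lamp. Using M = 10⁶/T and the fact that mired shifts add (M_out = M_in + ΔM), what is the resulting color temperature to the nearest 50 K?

M_in = 10⁶/5084 = 196.70 mireds.
M_out = 196.70 + (+75) = 271.70 mireds.
T_out = 10⁶/271.70 = 3680.6 K → 3700 K.

3700 K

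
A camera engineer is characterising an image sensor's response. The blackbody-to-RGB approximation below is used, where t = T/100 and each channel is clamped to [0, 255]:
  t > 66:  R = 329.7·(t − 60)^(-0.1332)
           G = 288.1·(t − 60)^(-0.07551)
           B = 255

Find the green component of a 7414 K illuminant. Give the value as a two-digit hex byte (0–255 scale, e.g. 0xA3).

0xEC

t = 7414/100 = 74.14; the t > 66 branch applies.
G = 288.1·(74.14 − 60)^(-0.07551) = 288.1·14.14^(-0.07551) = 288.1·0.81871 = 235.870.
Rounded: 236; in hex, 0xEC.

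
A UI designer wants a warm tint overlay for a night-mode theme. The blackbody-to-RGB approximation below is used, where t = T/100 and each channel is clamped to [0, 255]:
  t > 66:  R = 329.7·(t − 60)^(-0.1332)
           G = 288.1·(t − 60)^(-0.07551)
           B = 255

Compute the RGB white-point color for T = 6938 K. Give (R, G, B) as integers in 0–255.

(245, 243, 255)

t = 6938/100 = 69.38; the t > 66 branch applies.
R = 329.7·(69.38 − 60)^(-0.1332) = 329.7·9.38^(-0.1332) = 329.7·0.74217 = 244.693.
G = 288.1·(69.38 − 60)^(-0.07551) = 288.1·9.38^(-0.07551) = 288.1·0.84448 = 243.294.
B = 255 by definition for t > 66.
Rounded: (245, 243, 255).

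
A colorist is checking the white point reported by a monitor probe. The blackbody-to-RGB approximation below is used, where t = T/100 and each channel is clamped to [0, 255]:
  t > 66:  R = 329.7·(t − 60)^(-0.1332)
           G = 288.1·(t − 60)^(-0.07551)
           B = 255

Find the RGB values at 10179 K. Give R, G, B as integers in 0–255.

R=201, G=217, B=255

t = 10179/100 = 101.79; the t > 66 branch applies.
R = 329.7·(101.79 − 60)^(-0.1332) = 329.7·41.79^(-0.1332) = 329.7·0.60824 = 200.536.
G = 288.1·(101.79 − 60)^(-0.07551) = 288.1·41.79^(-0.07551) = 288.1·0.75438 = 217.338.
B = 255 by definition for t > 66.
Rounded: (201, 217, 255).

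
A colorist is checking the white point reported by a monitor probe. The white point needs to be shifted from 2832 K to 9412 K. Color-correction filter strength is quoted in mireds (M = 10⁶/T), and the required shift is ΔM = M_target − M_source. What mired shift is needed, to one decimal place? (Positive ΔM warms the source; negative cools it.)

M_source = 10⁶/2832 = 353.107; M_target = 10⁶/9412 = 106.247.
ΔM = 106.247 − 353.107 = -246.860 → -246.9 mireds, a cooling shift.

-246.9 mireds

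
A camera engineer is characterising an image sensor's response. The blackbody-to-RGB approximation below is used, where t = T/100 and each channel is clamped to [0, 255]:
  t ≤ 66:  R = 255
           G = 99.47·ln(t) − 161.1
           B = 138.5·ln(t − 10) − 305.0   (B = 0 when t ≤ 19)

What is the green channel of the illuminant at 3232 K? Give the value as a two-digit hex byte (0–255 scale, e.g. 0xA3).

t = 3232/100 = 32.32; the t ≤ 66 branch applies.
G = 99.47·ln 32.32 − 161.1 = 99.47·3.4757 − 161.1 = 184.627.
Rounded: 185; in hex, 0xB9.

0xB9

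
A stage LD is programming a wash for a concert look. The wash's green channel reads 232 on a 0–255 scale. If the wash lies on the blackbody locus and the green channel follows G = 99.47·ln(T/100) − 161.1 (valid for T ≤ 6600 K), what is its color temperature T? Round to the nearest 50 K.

ln t = (232 + 161.1) / 99.47 = 3.9519.
t = e^3.9519 = 52.036.
T = 100·t = 5204 K → 5200 K to the nearest 50 K.

5200 K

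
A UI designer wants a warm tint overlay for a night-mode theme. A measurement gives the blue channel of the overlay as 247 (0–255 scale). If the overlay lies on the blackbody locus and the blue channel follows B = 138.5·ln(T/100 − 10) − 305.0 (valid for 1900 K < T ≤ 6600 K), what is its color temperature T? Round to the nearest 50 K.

6400 K

ln(t − 10) = (247 + 305.0) / 138.5 = 3.9856.
t − 10 = e^3.9856 = 53.815, so t = 63.815.
T = 100·t = 6382 K → 6400 K to the nearest 50 K.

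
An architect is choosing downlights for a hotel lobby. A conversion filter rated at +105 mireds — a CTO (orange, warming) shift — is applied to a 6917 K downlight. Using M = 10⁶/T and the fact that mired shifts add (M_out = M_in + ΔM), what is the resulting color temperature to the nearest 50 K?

4000 K

M_in = 10⁶/6917 = 144.57 mireds.
M_out = 144.57 + (+105) = 249.57 mireds.
T_out = 10⁶/249.57 = 4006.9 K → 4000 K.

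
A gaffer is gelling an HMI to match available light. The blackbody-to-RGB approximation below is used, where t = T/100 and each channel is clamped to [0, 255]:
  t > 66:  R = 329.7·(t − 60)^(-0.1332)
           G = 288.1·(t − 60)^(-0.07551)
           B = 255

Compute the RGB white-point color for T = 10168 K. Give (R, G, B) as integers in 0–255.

(201, 217, 255)

t = 10168/100 = 101.68; the t > 66 branch applies.
R = 329.7·(101.68 − 60)^(-0.1332) = 329.7·41.68^(-0.1332) = 329.7·0.60845 = 200.606.
G = 288.1·(101.68 − 60)^(-0.07551) = 288.1·41.68^(-0.07551) = 288.1·0.75453 = 217.381.
B = 255 by definition for t > 66.
Rounded: (201, 217, 255).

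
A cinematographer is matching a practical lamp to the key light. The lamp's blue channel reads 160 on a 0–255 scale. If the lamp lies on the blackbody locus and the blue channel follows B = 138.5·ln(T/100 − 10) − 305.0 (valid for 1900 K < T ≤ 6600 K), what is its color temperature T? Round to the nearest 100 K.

3900 K

ln(t − 10) = (160 + 305.0) / 138.5 = 3.3574.
t − 10 = e^3.3574 = 28.714, so t = 38.714.
T = 100·t = 3871 K → 3900 K to the nearest 100 K.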